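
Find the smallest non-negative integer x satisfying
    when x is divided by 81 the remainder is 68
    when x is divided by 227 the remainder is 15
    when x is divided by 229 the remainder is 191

2579189

From x ≡ 68 (mod 81) write x = 68 + 81t. Substituting into x ≡ 15 (mod 227) gives 81t ≡ 174 (mod 227), and since 81⁻¹ ≡ 213 (mod 227), t ≡ 61. Hence x ≡ 68 + 81·61 = 5009 (mod 18387).
From x ≡ 5009 (mod 18387) write x = 5009 + 18387t. Substituting into x ≡ 191 (mod 229) gives 18387t ≡ 220 (mod 229), and since 67⁻¹ ≡ 188 (mod 229), t ≡ 140. Hence x ≡ 5009 + 18387·140 = 2579189 (mod 4210623).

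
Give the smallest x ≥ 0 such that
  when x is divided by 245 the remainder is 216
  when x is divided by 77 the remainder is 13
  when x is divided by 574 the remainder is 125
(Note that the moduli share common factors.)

62691

gcd(245, 77) = 7 and 7 | (13 − 216), so the pair is consistent; merging gives x ≡ 706 (mod 2695), where 2695 = lcm(245, 77).
gcd(2695, 574) = 7 and 7 | (125 − 706), so the pair is consistent; merging gives x ≡ 62691 (mod 220990), where 220990 = lcm(2695, 574).
The solution is unique modulo lcm(245, 77, 574) = 220990.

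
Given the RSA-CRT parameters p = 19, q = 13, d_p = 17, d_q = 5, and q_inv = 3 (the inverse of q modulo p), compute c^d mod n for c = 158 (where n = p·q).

m₁ = c^(d_p) mod p: c ≡ 6 (mod 19), and 6^17 mod 19 = 16.
m₂ = c^(d_q) mod q: c ≡ 2 (mod 13), and 2^5 mod 13 = 6.
h = q_inv·(m₁ − m₂) mod p = 3·(16 − 6) mod 19 = 11.
m = m₂ + h·q = 6 + 11·13 = 149.

149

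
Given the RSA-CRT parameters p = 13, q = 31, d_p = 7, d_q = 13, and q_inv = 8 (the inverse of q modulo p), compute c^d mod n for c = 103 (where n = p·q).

m₁ = c^(d_p) mod p: c ≡ 12 (mod 13), and 12^7 mod 13 = 12.
m₂ = c^(d_q) mod q: c ≡ 10 (mod 31), and 10^13 mod 31 = 9.
h = q_inv·(m₁ − m₂) mod p = 8·(12 − 9) mod 13 = 11.
m = m₂ + h·q = 9 + 11·31 = 350.

350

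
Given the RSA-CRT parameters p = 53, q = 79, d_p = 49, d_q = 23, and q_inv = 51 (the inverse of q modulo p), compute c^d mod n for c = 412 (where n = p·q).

1638

m₁ = c^(d_p) mod p: c ≡ 41 (mod 53), and 41^49 mod 53 = 48.
m₂ = c^(d_q) mod q: c ≡ 17 (mod 79), and 17^23 mod 79 = 58.
h = q_inv·(m₁ − m₂) mod p = 51·(48 − 58) mod 53 = 20.
m = m₂ + h·q = 58 + 20·79 = 1638.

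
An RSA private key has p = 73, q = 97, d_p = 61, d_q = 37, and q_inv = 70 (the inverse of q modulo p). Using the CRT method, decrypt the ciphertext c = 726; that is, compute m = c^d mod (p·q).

m₁ = c^(d_p) mod p: c ≡ 69 (mod 73), and 69^61 mod 73 = 41.
m₂ = c^(d_q) mod q: c ≡ 47 (mod 97), and 47^37 mod 97 = 50.
h = q_inv·(m₁ − m₂) mod p = 70·(41 − 50) mod 73 = 27.
m = m₂ + h·q = 50 + 27·97 = 2669.

2669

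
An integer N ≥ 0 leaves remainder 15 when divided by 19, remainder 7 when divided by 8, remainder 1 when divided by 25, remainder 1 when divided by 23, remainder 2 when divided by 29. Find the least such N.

The moduli are pairwise coprime; M = 19·8·25·23·29 = 2534600.
M/19 = 133400; 133400 ≡ 1 (mod 19), inverse 1.
M/8 = 316825; 316825 ≡ 1 (mod 8), inverse 1.
M/25 = 101384; 101384 ≡ 9 (mod 25); 9·14 ≡ 1, so inverse 14.
M/23 = 110200; 110200 ≡ 7 (mod 23); 7·10 ≡ 1, so inverse 10.
M/29 = 87400; 87400 ≡ 23 (mod 29); 23·24 ≡ 1, so inverse 24.
N ≡ 15·133400·1 + 7·316825·1 + 1·101384·14 + 1·110200·10 + 2·87400·24 = 10935351.
10935351 mod 2534600 = 796951.

796951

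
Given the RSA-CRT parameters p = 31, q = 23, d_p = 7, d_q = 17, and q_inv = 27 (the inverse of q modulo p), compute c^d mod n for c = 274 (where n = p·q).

212

m₁ = c^(d_p) mod p: c ≡ 26 (mod 31), and 26^7 mod 31 = 26.
m₂ = c^(d_q) mod q: c ≡ 21 (mod 23), and 21^17 mod 23 = 5.
h = q_inv·(m₁ − m₂) mod p = 27·(26 − 5) mod 31 = 9.
m = m₂ + h·q = 5 + 9·23 = 212.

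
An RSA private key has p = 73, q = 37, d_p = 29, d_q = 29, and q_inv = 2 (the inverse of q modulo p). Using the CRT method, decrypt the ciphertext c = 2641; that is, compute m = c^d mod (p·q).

m₁ = c^(d_p) mod p: c ≡ 13 (mod 73), and 13^29 mod 73 = 11.
m₂ = c^(d_q) mod q: c ≡ 14 (mod 37), and 14^29 mod 37 = 29.
h = q_inv·(m₁ − m₂) mod p = 2·(11 − 29) mod 73 = 37.
m = m₂ + h·q = 29 + 37·37 = 1398.

1398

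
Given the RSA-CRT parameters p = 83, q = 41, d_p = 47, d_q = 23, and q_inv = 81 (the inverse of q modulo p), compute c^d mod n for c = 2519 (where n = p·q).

m₁ = c^(d_p) mod p: c ≡ 29 (mod 83), and 29^47 mod 83 = 3.
m₂ = c^(d_q) mod q: c ≡ 18 (mod 41), and 18^23 mod 41 = 10.
h = q_inv·(m₁ − m₂) mod p = 81·(3 − 10) mod 83 = 14.
m = m₂ + h·q = 10 + 14·41 = 584.

584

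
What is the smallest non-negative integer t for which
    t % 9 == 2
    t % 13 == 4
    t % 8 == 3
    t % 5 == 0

875

The moduli are pairwise coprime; N = 9·13·8·5 = 4680.
N/9 = 520; 520 ≡ 7 (mod 9); 7·4 ≡ 1, so inverse 4.
N/13 = 360; 360 ≡ 9 (mod 13); 9·3 ≡ 1, so inverse 3.
N/8 = 585; 585 ≡ 1 (mod 8), inverse 1.
N/5 = 936; 936 ≡ 1 (mod 5), inverse 1.
t ≡ 2·520·4 + 4·360·3 + 3·585·1 + 0·936·1 = 10235.
10235 mod 4680 = 875.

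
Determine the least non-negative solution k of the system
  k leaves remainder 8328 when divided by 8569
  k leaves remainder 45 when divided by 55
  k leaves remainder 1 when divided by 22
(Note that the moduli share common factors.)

gcd(8569, 55) = 11 and 11 | (45 − 8328), so the pair is consistent; merging gives k ≡ 34035 (mod 42845), where 42845 = lcm(8569, 55).
gcd(42845, 22) = 11 and 11 | (1 − 34035), so the pair is consistent; merging gives k ≡ 34035 (mod 85690), where 85690 = lcm(42845, 22).
The solution is unique modulo lcm(8569, 55, 22) = 85690.

34035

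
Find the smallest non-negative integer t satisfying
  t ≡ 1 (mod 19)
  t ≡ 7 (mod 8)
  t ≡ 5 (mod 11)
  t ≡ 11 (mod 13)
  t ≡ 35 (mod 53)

1054311

From t ≡ 1 (mod 19) write t = 1 + 19s. Substituting into t ≡ 7 (mod 8) gives 19s ≡ 6 (mod 8), and since 3⁻¹ ≡ 3 (mod 8), s ≡ 2. Hence t ≡ 1 + 19·2 = 39 (mod 152).
From t ≡ 39 (mod 152) write t = 39 + 152s. Substituting into t ≡ 5 (mod 11) gives 152s ≡ 10 (mod 11), and since 9⁻¹ ≡ 5 (mod 11), s ≡ 6. Hence t ≡ 39 + 152·6 = 951 (mod 1672).
From t ≡ 951 (mod 1672) write t = 951 + 1672s. Substituting into t ≡ 11 (mod 13) gives 1672s ≡ 9 (mod 13), and since 8⁻¹ ≡ 5 (mod 13), s ≡ 6. Hence t ≡ 951 + 1672·6 = 10983 (mod 21736).
From t ≡ 10983 (mod 21736) write t = 10983 + 21736s. Substituting into t ≡ 35 (mod 53) gives 21736s ≡ 23 (mod 53), and since 6⁻¹ ≡ 9 (mod 53), s ≡ 48. Hence t ≡ 10983 + 21736·48 = 1054311 (mod 1152008).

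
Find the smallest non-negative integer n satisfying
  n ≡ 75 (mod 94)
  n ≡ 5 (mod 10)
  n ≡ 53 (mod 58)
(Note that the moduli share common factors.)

2895

gcd(94, 10) = 2 and 2 | (5 − 75), so the pair is consistent; merging gives n ≡ 75 (mod 470), where 470 = lcm(94, 10).
gcd(470, 58) = 2 and 2 | (53 − 75), so the pair is consistent; merging gives n ≡ 2895 (mod 13630), where 13630 = lcm(470, 58).
The solution is unique modulo lcm(94, 10, 58) = 13630.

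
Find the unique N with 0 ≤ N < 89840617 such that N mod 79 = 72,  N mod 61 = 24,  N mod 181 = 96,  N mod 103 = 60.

From N ≡ 72 (mod 79) write N = 72 + 79t. Substituting into N ≡ 24 (mod 61) gives 79t ≡ 13 (mod 61), and since 18⁻¹ ≡ 17 (mod 61), t ≡ 38. Hence N ≡ 72 + 79·38 = 3074 (mod 4819).
From N ≡ 3074 (mod 4819) write N = 3074 + 4819t. Substituting into N ≡ 96 (mod 181) gives 4819t ≡ 99 (mod 181), and since 113⁻¹ ≡ 173 (mod 181), t ≡ 113. Hence N ≡ 3074 + 4819·113 = 547621 (mod 872239).
From N ≡ 547621 (mod 872239) write N = 547621 + 872239t. Substituting into N ≡ 60 (mod 103) gives 872239t ≡ 90 (mod 103), and since 35⁻¹ ≡ 53 (mod 103), t ≡ 32. Hence N ≡ 547621 + 872239·32 = 28459269 (mod 89840617).

28459269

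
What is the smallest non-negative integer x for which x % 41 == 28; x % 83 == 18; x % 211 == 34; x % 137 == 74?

The moduli are pairwise coprime; N = 41·83·211·137 = 98370521.
N/41 = 2399281; 2399281 ≡ 2 (mod 41); 2·21 ≡ 1, so inverse 21.
N/83 = 1185187; 1185187 ≡ 30 (mod 83); 30·36 ≡ 1, so inverse 36.
N/211 = 466211; 466211 ≡ 112 (mod 211); 112·130 ≡ 1, so inverse 130.
N/137 = 718033; 718033 ≡ 16 (mod 137); 16·60 ≡ 1, so inverse 60.
x ≡ 28·2399281·21 + 18·1185187·36 + 34·466211·130 + 74·718033·60 = 7427497544.
7427497544 mod 98370521 = 49708469.

49708469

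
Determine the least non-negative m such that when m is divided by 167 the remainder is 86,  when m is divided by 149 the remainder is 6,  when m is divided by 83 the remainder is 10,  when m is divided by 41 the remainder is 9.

The moduli are pairwise coprime; N = 167·149·83·41 = 84676849.
N/167 = 507047; 507047 ≡ 35 (mod 167); 35·105 ≡ 1, so inverse 105.
N/149 = 568301; 568301 ≡ 15 (mod 149); 15·10 ≡ 1, so inverse 10.
N/83 = 1020203; 1020203 ≡ 50 (mod 83); 50·5 ≡ 1, so inverse 5.
N/41 = 2065289; 2065289 ≡ 37 (mod 41); 37·10 ≡ 1, so inverse 10.
m ≡ 86·507047·105 + 6·568301·10 + 10·1020203·5 + 9·2065289·10 = 4849618630.
4849618630 mod 84676849 = 23038237.

23038237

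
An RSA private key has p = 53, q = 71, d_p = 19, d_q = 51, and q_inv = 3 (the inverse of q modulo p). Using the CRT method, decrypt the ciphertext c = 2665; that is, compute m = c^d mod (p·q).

2250

m₁ = c^(d_p) mod p: c ≡ 15 (mod 53), and 15^19 mod 53 = 24.
m₂ = c^(d_q) mod q: c ≡ 38 (mod 71), and 38^51 mod 71 = 49.
h = q_inv·(m₁ − m₂) mod p = 3·(24 − 49) mod 53 = 31.
m = m₂ + h·q = 49 + 31·71 = 2250.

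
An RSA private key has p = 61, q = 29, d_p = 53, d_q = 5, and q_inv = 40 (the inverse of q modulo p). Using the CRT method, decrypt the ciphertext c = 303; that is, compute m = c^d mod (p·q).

m₁ = c^(d_p) mod p: c ≡ 59 (mod 61), and 59^53 mod 61 = 10.
m₂ = c^(d_q) mod q: c ≡ 13 (mod 29), and 13^5 mod 29 = 6.
h = q_inv·(m₁ − m₂) mod p = 40·(10 − 6) mod 61 = 38.
m = m₂ + h·q = 6 + 38·29 = 1108.

1108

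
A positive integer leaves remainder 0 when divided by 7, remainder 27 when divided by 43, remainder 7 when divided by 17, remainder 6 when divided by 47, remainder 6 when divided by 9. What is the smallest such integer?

398895

The moduli are pairwise coprime; N = 7·43·17·47·9 = 2164491.
N/7 = 309213; 309213 ≡ 2 (mod 7); 2·4 ≡ 1, so inverse 4.
N/43 = 50337; 50337 ≡ 27 (mod 43); 27·8 ≡ 1, so inverse 8.
N/17 = 127323; 127323 ≡ 10 (mod 17); 10·12 ≡ 1, so inverse 12.
N/47 = 46053; 46053 ≡ 40 (mod 47); 40·20 ≡ 1, so inverse 20.
N/9 = 240499; 240499 ≡ 1 (mod 9), inverse 1.
m ≡ 0·309213·4 + 27·50337·8 + 7·127323·12 + 6·46053·20 + 6·240499·1 = 28537278.
28537278 mod 2164491 = 398895.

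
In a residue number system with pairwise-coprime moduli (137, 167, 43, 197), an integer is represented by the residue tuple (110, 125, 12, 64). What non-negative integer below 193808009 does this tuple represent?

60114614

The moduli are pairwise coprime; N = 137·167·43·197 = 193808009.
N/137 = 1414657; 1414657 ≡ 132 (mod 137); 132·82 ≡ 1, so inverse 82.
N/167 = 1160527; 1160527 ≡ 44 (mod 167); 44·19 ≡ 1, so inverse 19.
N/43 = 4507163; 4507163 ≡ 32 (mod 43); 32·39 ≡ 1, so inverse 39.
N/197 = 983797; 983797 ≡ 176 (mod 197); 176·75 ≡ 1, so inverse 75.
x ≡ 110·1414657·82 + 125·1160527·19 + 12·4507163·39 + 64·983797·75 = 22348035649.
22348035649 mod 193808009 = 60114614.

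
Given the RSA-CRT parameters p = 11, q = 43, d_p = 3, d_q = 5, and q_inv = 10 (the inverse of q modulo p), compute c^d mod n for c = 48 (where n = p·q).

m₁ = c^(d_p) mod p: c ≡ 4 (mod 11), and 4^3 mod 11 = 9.
m₂ = c^(d_q) mod q: c ≡ 5 (mod 43), and 5^5 mod 43 = 29.
h = q_inv·(m₁ − m₂) mod p = 10·(9 − 29) mod 11 = 9.
m = m₂ + h·q = 29 + 9·43 = 416.

416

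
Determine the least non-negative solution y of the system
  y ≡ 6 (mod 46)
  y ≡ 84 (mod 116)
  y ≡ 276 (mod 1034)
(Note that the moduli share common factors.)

1135608

gcd(46, 116) = 2 and 2 | (84 − 6), so the pair is consistent; merging gives y ≡ 1708 (mod 2668), where 2668 = lcm(46, 116).
gcd(2668, 1034) = 2 and 2 | (276 − 1708), so the pair is consistent; merging gives y ≡ 1135608 (mod 1379356), where 1379356 = lcm(2668, 1034).
The solution is unique modulo lcm(46, 116, 1034) = 1379356.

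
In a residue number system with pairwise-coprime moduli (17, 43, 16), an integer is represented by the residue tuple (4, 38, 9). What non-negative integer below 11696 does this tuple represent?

The moduli are pairwise coprime; N = 17·43·16 = 11696.
N/17 = 688; 688 ≡ 8 (mod 17); 8·15 ≡ 1, so inverse 15.
N/43 = 272; 272 ≡ 14 (mod 43); 14·40 ≡ 1, so inverse 40.
N/16 = 731; 731 ≡ 11 (mod 16); 11·3 ≡ 1, so inverse 3.
x ≡ 4·688·15 + 38·272·40 + 9·731·3 = 474457.
474457 mod 11696 = 6617.

6617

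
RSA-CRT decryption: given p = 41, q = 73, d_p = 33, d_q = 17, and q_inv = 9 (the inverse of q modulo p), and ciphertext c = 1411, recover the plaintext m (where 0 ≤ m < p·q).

m₁ = c^(d_p) mod p: c ≡ 17 (mod 41), and 17^33 mod 41 = 19.
m₂ = c^(d_q) mod q: c ≡ 24 (mod 73), and 24^17 mod 73 = 3.
h = q_inv·(m₁ − m₂) mod p = 9·(19 − 3) mod 41 = 21.
m = m₂ + h·q = 3 + 21·73 = 1536.

1536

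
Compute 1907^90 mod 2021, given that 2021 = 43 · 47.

Mod 43: 1907 ≡ 15; by Fermat, exponent reduces to 90 mod 42 = 6; 15^6 ≡ 11 (mod 43).
Mod 47: 1907 ≡ 27; by Fermat, exponent reduces to 90 mod 46 = 44; 27^44 ≡ 2 (mod 47).
Combine by CRT: x ≡ 11 (mod 43), x ≡ 2 (mod 47) ⇒ x ≡ 613 (mod 2021).

613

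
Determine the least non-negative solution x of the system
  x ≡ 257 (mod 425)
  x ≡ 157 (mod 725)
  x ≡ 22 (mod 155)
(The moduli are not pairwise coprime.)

gcd(425, 725) = 25 and 25 | (157 − 257), so the pair is consistent; merging gives x ≡ 4507 (mod 12325), where 12325 = lcm(425, 725).
gcd(12325, 155) = 5 and 5 | (22 − 4507), so the pair is consistent; merging gives x ≡ 53807 (mod 382075), where 382075 = lcm(12325, 155).
The solution is unique modulo lcm(425, 725, 155) = 382075.

53807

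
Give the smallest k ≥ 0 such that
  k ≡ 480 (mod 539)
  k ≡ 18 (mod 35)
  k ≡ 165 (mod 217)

82408

Combine the congruences pairwise.
gcd(539, 35) = 7 and 7 | (18 − 480), so the pair is consistent; merging gives k ≡ 1558 (mod 2695), where 2695 = lcm(539, 35).
gcd(2695, 217) = 7 and 7 | (165 − 1558), so the pair is consistent; merging gives k ≡ 82408 (mod 83545), where 83545 = lcm(2695, 217).
The solution is unique modulo lcm(539, 35, 217) = 83545.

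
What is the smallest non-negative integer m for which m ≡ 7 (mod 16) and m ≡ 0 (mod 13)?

Combine the congruences pairwise.
From m ≡ 7 (mod 16) write m = 7 + 16t. Substituting into m ≡ 0 (mod 13) gives 16t ≡ 6 (mod 13), and since 3⁻¹ ≡ 9 (mod 13), t ≡ 2. Hence m ≡ 7 + 16·2 = 39 (mod 208).

39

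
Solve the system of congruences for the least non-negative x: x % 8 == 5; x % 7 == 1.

29

From x ≡ 5 (mod 8) write x = 5 + 8t. Substituting into x ≡ 1 (mod 7) gives 8t ≡ 3 (mod 7), and since 1⁻¹ ≡ 1 (mod 7), t ≡ 3. Hence x ≡ 5 + 8·3 = 29 (mod 56).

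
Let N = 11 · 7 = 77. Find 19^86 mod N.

25

Mod 11: 19 ≡ 8; by Fermat, exponent reduces to 86 mod 10 = 6; 8^6 ≡ 3 (mod 11).
Mod 7: 19 ≡ 5; by Fermat, exponent reduces to 86 mod 6 = 2; 5^2 ≡ 4 (mod 7).
Combine by CRT: x ≡ 3 (mod 11), x ≡ 4 (mod 7) ⇒ x ≡ 25 (mod 77).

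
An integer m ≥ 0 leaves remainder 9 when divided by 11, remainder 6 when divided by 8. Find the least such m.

From m ≡ 9 (mod 11) write m = 9 + 11t. Substituting into m ≡ 6 (mod 8) gives 11t ≡ 5 (mod 8), and since 3⁻¹ ≡ 3 (mod 8), t ≡ 7. Hence m ≡ 9 + 11·7 = 86 (mod 88).

86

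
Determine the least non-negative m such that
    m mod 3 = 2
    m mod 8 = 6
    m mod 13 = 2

158

The moduli are pairwise coprime; N = 3·8·13 = 312.
N/3 = 104; 104 ≡ 2 (mod 3); 2·2 ≡ 1, so inverse 2.
N/8 = 39; 39 ≡ 7 (mod 8); 7·7 ≡ 1, so inverse 7.
N/13 = 24; 24 ≡ 11 (mod 13); 11·6 ≡ 1, so inverse 6.
m ≡ 2·104·2 + 6·39·7 + 2·24·6 = 2342.
2342 mod 312 = 158.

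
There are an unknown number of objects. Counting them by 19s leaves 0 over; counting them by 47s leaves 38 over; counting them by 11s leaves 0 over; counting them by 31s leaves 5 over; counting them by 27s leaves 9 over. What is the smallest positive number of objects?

6967224

The moduli are pairwise coprime; M = 19·47·11·31·27 = 8221851.
M/19 = 432729; 432729 ≡ 4 (mod 19); 4·5 ≡ 1, so inverse 5.
M/47 = 174933; 174933 ≡ 46 (mod 47); 46·46 ≡ 1, so inverse 46.
M/11 = 747441; 747441 ≡ 2 (mod 11); 2·6 ≡ 1, so inverse 6.
M/31 = 265221; 265221 ≡ 16 (mod 31); 16·2 ≡ 1, so inverse 2.
M/27 = 304513; 304513 ≡ 7 (mod 27); 7·4 ≡ 1, so inverse 4.
N ≡ 0·432729·5 + 38·174933·46 + 0·747441·6 + 5·265221·2 + 9·304513·4 = 319397562.
319397562 mod 8221851 = 6967224.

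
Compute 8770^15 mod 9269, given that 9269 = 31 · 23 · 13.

9053

Mod 31: 8770 ≡ 28; 28^15 ≡ 1 (mod 31).
Mod 23: 8770 ≡ 7; 7^15 ≡ 14 (mod 23).
Mod 13: 8770 ≡ 8; by Fermat, exponent reduces to 15 mod 12 = 3; 8^3 ≡ 5 (mod 13).
Combine by CRT: x ≡ 1 (mod 31), x ≡ 14 (mod 23), x ≡ 5 (mod 13) ⇒ x ≡ 9053 (mod 9269).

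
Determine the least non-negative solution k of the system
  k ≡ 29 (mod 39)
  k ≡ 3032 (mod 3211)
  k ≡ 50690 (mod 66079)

gcd(39, 3211) = 13 and 13 | (3032 − 29), so the pair is consistent; merging gives k ≡ 3032 (mod 9633), where 9633 = lcm(39, 3211).
gcd(9633, 66079) = 169 and 169 | (50690 − 3032), so the pair is consistent; merging gives k ≡ 1438349 (mod 3766503), where 3766503 = lcm(9633, 66079).
The solution is unique modulo lcm(39, 3211, 66079) = 3766503.

1438349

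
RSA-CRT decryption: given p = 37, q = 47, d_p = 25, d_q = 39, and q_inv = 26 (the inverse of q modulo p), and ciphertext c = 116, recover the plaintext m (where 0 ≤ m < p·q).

m₁ = c^(d_p) mod p: c ≡ 5 (mod 37), and 5^25 mod 37 = 19.
m₂ = c^(d_q) mod q: c ≡ 22 (mod 47), and 22^39 mod 47 = 40.
h = q_inv·(m₁ − m₂) mod p = 26·(19 − 40) mod 37 = 9.
m = m₂ + h·q = 40 + 9·47 = 463.

463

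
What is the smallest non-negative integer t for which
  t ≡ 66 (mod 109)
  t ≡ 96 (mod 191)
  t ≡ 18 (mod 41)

60452

The moduli are pairwise coprime; N = 109·191·41 = 853579.
N/109 = 7831; 7831 ≡ 92 (mod 109); 92·32 ≡ 1, so inverse 32.
N/191 = 4469; 4469 ≡ 76 (mod 191); 76·93 ≡ 1, so inverse 93.
N/41 = 20819; 20819 ≡ 32 (mod 41); 32·9 ≡ 1, so inverse 9.
t ≡ 66·7831·32 + 96·4469·93 + 18·20819·9 = 59810982.
59810982 mod 853579 = 60452.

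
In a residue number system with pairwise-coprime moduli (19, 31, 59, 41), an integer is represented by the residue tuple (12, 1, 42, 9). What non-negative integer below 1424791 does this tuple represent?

612344

From x ≡ 12 (mod 19) write x = 12 + 19t. Substituting into x ≡ 1 (mod 31) gives 19t ≡ 20 (mod 31), and since 19⁻¹ ≡ 18 (mod 31), t ≡ 19. Hence x ≡ 12 + 19·19 = 373 (mod 589).
From x ≡ 373 (mod 589) write x = 373 + 589t. Substituting into x ≡ 42 (mod 59) gives 589t ≡ 23 (mod 59), and since 58⁻¹ ≡ 58 (mod 59), t ≡ 36. Hence x ≡ 373 + 589·36 = 21577 (mod 34751).
From x ≡ 21577 (mod 34751) write x = 21577 + 34751t. Substituting into x ≡ 9 (mod 41) gives 34751t ≡ 39 (mod 41), and since 24⁻¹ ≡ 12 (mod 41), t ≡ 17. Hence x ≡ 21577 + 34751·17 = 612344 (mod 1424791).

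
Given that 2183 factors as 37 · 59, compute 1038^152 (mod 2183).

Mod 37: 1038 ≡ 2; by Fermat, exponent reduces to 152 mod 36 = 8; 2^8 ≡ 34 (mod 37).
Mod 59: 1038 ≡ 35; by Fermat, exponent reduces to 152 mod 58 = 36; 35^36 ≡ 12 (mod 59).
Combine by CRT: x ≡ 34 (mod 37), x ≡ 12 (mod 59) ⇒ x ≡ 71 (mod 2183).

71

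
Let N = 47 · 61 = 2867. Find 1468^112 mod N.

25

Mod 47: 1468 ≡ 11; by Fermat, exponent reduces to 112 mod 46 = 20; 11^20 ≡ 25 (mod 47).
Mod 61: 1468 ≡ 4; by Fermat, exponent reduces to 112 mod 60 = 52; 4^52 ≡ 25 (mod 61).
Combine by CRT: x ≡ 25 (mod 47), x ≡ 25 (mod 61) ⇒ x ≡ 25 (mod 2867).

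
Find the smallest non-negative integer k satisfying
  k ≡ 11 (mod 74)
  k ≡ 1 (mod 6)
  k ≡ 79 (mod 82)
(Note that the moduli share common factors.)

gcd(74, 6) = 2 and 2 | (1 − 11), so the pair is consistent; merging gives k ≡ 85 (mod 222), where 222 = lcm(74, 6).
gcd(222, 82) = 2 and 2 | (79 − 85), so the pair is consistent; merging gives k ≡ 6967 (mod 9102), where 9102 = lcm(222, 82).
The solution is unique modulo lcm(74, 6, 82) = 9102.

6967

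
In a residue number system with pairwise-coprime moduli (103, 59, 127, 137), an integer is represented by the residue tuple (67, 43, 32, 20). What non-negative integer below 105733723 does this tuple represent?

27271377

The moduli are pairwise coprime; N = 103·59·127·137 = 105733723.
N/103 = 1026541; 1026541 ≡ 43 (mod 103); 43·12 ≡ 1, so inverse 12.
N/59 = 1792097; 1792097 ≡ 31 (mod 59); 31·40 ≡ 1, so inverse 40.
N/127 = 832549; 832549 ≡ 64 (mod 127); 64·2 ≡ 1, so inverse 2.
N/137 = 771779; 771779 ≡ 58 (mod 137); 58·26 ≡ 1, so inverse 26.
x ≡ 67·1026541·12 + 43·1792097·40 + 32·832549·2 + 20·771779·26 = 4362354020.
4362354020 mod 105733723 = 27271377.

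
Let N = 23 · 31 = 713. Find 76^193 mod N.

Mod 23: 76 ≡ 7; by Fermat, exponent reduces to 193 mod 22 = 17; 7^17 ≡ 19 (mod 23).
Mod 31: 76 ≡ 14; by Fermat, exponent reduces to 193 mod 30 = 13; 14^13 ≡ 28 (mod 31).
Combine by CRT: x ≡ 19 (mod 23), x ≡ 28 (mod 31) ⇒ x ≡ 617 (mod 713).

617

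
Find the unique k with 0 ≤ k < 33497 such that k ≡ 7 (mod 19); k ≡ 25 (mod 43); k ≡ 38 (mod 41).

10001

From k ≡ 7 (mod 19) write k = 7 + 19t. Substituting into k ≡ 25 (mod 43) gives 19t ≡ 18 (mod 43), and since 19⁻¹ ≡ 34 (mod 43), t ≡ 10. Hence k ≡ 7 + 19·10 = 197 (mod 817).
From k ≡ 197 (mod 817) write k = 197 + 817t. Substituting into k ≡ 38 (mod 41) gives 817t ≡ 5 (mod 41), and since 38⁻¹ ≡ 27 (mod 41), t ≡ 12. Hence k ≡ 197 + 817·12 = 10001 (mod 33497).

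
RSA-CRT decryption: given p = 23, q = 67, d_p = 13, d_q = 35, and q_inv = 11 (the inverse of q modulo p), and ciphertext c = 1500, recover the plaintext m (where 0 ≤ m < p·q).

m₁ = c^(d_p) mod p: c ≡ 5 (mod 23), and 5^13 mod 23 = 21.
m₂ = c^(d_q) mod q: c ≡ 26 (mod 67), and 26^35 mod 67 = 6.
h = q_inv·(m₁ − m₂) mod p = 11·(21 − 6) mod 23 = 4.
m = m₂ + h·q = 6 + 4·67 = 274.

274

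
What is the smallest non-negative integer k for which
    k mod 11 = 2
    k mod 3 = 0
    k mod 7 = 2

From k ≡ 2 (mod 11) write k = 2 + 11t. Substituting into k ≡ 0 (mod 3) gives 11t ≡ 1 (mod 3), and since 2⁻¹ ≡ 2 (mod 3), t ≡ 2. Hence k ≡ 2 + 11·2 = 24 (mod 33).
From k ≡ 24 (mod 33) write k = 24 + 33t. Substituting into k ≡ 2 (mod 7) gives 33t ≡ 6 (mod 7), and since 5⁻¹ ≡ 3 (mod 7), t ≡ 4. Hence k ≡ 24 + 33·4 = 156 (mod 231).

156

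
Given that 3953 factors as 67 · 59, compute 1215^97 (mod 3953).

1967

Mod 67: 1215 ≡ 9; by Fermat, exponent reduces to 97 mod 66 = 31; 9^31 ≡ 24 (mod 67).
Mod 59: 1215 ≡ 35; by Fermat, exponent reduces to 97 mod 58 = 39; 35^39 ≡ 20 (mod 59).
Combine by CRT: x ≡ 24 (mod 67), x ≡ 20 (mod 59) ⇒ x ≡ 1967 (mod 3953).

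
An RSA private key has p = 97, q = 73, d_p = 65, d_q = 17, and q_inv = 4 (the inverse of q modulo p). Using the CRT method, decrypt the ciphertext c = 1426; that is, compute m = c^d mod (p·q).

m₁ = c^(d_p) mod p: c ≡ 68 (mod 97), and 68^65 mod 97 = 74.
m₂ = c^(d_q) mod q: c ≡ 39 (mod 73), and 39^17 mod 73 = 40.
h = q_inv·(m₁ − m₂) mod p = 4·(74 − 40) mod 97 = 39.
m = m₂ + h·q = 40 + 39·73 = 2887.

2887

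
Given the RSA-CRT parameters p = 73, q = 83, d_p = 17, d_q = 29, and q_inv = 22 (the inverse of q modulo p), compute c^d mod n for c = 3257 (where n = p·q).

2979

m₁ = c^(d_p) mod p: c ≡ 45 (mod 73), and 45^17 mod 73 = 59.
m₂ = c^(d_q) mod q: c ≡ 20 (mod 83), and 20^29 mod 83 = 74.
h = q_inv·(m₁ − m₂) mod p = 22·(59 − 74) mod 73 = 35.
m = m₂ + h·q = 74 + 35·83 = 2979.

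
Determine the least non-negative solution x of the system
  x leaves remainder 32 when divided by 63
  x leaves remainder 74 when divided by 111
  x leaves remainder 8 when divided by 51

28823

gcd(63, 111) = 3 and 3 | (74 − 32), so the pair is consistent; merging gives x ≡ 851 (mod 2331), where 2331 = lcm(63, 111).
gcd(2331, 51) = 3 and 3 | (8 − 851), so the pair is consistent; merging gives x ≡ 28823 (mod 39627), where 39627 = lcm(2331, 51).
The solution is unique modulo lcm(63, 111, 51) = 39627.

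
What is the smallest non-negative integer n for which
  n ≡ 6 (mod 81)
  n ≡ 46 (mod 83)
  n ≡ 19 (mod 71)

475719

The moduli are pairwise coprime; M = 81·83·71 = 477333.
M/81 = 5893; 5893 ≡ 61 (mod 81); 61·4 ≡ 1, so inverse 4.
M/83 = 5751; 5751 ≡ 24 (mod 83); 24·45 ≡ 1, so inverse 45.
M/71 = 6723; 6723 ≡ 49 (mod 71); 49·29 ≡ 1, so inverse 29.
n ≡ 6·5893·4 + 46·5751·45 + 19·6723·29 = 15750375.
15750375 mod 477333 = 475719.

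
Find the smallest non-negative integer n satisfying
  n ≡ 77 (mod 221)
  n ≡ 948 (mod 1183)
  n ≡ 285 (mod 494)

527383

gcd(221, 1183) = 13 and 13 | (948 − 77), so the pair is consistent; merging gives n ≡ 4497 (mod 20111), where 20111 = lcm(221, 1183).
gcd(20111, 494) = 13 and 13 | (285 − 4497), so the pair is consistent; merging gives n ≡ 527383 (mod 764218), where 764218 = lcm(20111, 494).
The solution is unique modulo lcm(221, 1183, 494) = 764218.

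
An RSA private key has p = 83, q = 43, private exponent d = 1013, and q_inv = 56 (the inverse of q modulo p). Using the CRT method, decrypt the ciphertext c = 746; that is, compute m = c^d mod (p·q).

2489

d_p = d mod (p−1) = 1013 mod 82 = 29; d_q = d mod (q−1) = 5.
m₁ = c^(d_p) mod p: c ≡ 82 (mod 83), and 82^29 mod 83 = 82.
m₂ = c^(d_q) mod q: c ≡ 15 (mod 43), and 15^5 mod 43 = 38.
h = q_inv·(m₁ − m₂) mod p = 56·(82 − 38) mod 83 = 57.
m = m₂ + h·q = 38 + 57·43 = 2489.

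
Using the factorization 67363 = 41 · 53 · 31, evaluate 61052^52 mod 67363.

Mod 41: 61052 ≡ 3; by Fermat, exponent reduces to 52 mod 40 = 12; 3^12 ≡ 40 (mod 41).
Mod 53: 61052 ≡ 49; since 52 | 52, by Fermat 49^52 ≡ 1 (mod 53).
Mod 31: 61052 ≡ 13; by Fermat, exponent reduces to 52 mod 30 = 22; 13^22 ≡ 9 (mod 31).
Combine by CRT: x ≡ 40 (mod 41), x ≡ 1 (mod 53), x ≡ 9 (mod 31) ⇒ x ≡ 49609 (mod 67363).

49609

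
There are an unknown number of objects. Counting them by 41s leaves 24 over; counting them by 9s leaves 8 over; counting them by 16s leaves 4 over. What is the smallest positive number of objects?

From N ≡ 24 (mod 41) write N = 24 + 41t. Substituting into N ≡ 8 (mod 9) gives 41t ≡ 2 (mod 9), and since 5⁻¹ ≡ 2 (mod 9), t ≡ 4. Hence N ≡ 24 + 41·4 = 188 (mod 369).
From N ≡ 188 (mod 369) write N = 188 + 369t. Substituting into N ≡ 4 (mod 16) gives 369t ≡ 8 (mod 16), and since 1⁻¹ ≡ 1 (mod 16), t ≡ 8. Hence N ≡ 188 + 369·8 = 3140 (mod 5904).

3140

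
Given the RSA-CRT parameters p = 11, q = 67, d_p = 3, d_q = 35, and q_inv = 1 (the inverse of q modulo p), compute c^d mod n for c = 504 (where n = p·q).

421

m₁ = c^(d_p) mod p: c ≡ 9 (mod 11), and 9^3 mod 11 = 3.
m₂ = c^(d_q) mod q: c ≡ 35 (mod 67), and 35^35 mod 67 = 19.
h = q_inv·(m₁ − m₂) mod p = 1·(3 − 19) mod 11 = 6.
m = m₂ + h·q = 19 + 6·67 = 421.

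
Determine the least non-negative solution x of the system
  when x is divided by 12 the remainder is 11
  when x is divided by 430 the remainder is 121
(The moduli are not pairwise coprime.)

Combine the congruences pairwise.
gcd(12, 430) = 2 and 2 | (121 − 11), so the pair is consistent; merging gives x ≡ 551 (mod 2580), where 2580 = lcm(12, 430).
The solution is unique modulo lcm(12, 430) = 2580.

551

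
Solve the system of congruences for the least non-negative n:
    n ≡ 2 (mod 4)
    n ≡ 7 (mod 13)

46

From n ≡ 2 (mod 4) write n = 2 + 4t. Substituting into n ≡ 7 (mod 13) gives 4t ≡ 5 (mod 13), and since 4⁻¹ ≡ 10 (mod 13), t ≡ 11. Hence n ≡ 2 + 4·11 = 46 (mod 52).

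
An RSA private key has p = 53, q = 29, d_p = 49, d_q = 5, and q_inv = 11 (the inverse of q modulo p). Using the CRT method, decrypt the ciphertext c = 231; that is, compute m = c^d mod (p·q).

m₁ = c^(d_p) mod p: c ≡ 19 (mod 53), and 19^49 mod 53 = 41.
m₂ = c^(d_q) mod q: c ≡ 28 (mod 29), and 28^5 mod 29 = 28.
h = q_inv·(m₁ − m₂) mod p = 11·(41 − 28) mod 53 = 37.
m = m₂ + h·q = 28 + 37·29 = 1101.

1101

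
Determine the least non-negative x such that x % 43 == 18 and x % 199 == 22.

From x ≡ 18 (mod 43) write x = 18 + 43t. Substituting into x ≡ 22 (mod 199) gives 43t ≡ 4 (mod 199), and since 43⁻¹ ≡ 162 (mod 199), t ≡ 51. Hence x ≡ 18 + 43·51 = 2211 (mod 8557).

2211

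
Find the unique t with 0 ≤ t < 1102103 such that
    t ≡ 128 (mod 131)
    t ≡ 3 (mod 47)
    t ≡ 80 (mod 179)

The moduli are pairwise coprime; N = 131·47·179 = 1102103.
N/131 = 8413; 8413 ≡ 29 (mod 131); 29·122 ≡ 1, so inverse 122.
N/47 = 23449; 23449 ≡ 43 (mod 47); 43·35 ≡ 1, so inverse 35.
N/179 = 6157; 6157 ≡ 71 (mod 179); 71·58 ≡ 1, so inverse 58.
t ≡ 128·8413·122 + 3·23449·35 + 80·6157·58 = 162408033.
162408033 mod 1102103 = 398892.

398892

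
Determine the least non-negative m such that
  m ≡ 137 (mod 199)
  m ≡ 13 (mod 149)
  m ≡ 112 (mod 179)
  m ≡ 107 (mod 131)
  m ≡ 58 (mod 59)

The moduli are pairwise coprime; N = 199·149·179·131·59 = 41021891641.
N/199 = 206140159; 206140159 ≡ 39 (mod 199); 39·148 ≡ 1, so inverse 148.
N/149 = 275314709; 275314709 ≡ 108 (mod 149); 108·109 ≡ 1, so inverse 109.
N/179 = 229172579; 229172579 ≡ 132 (mod 179); 132·99 ≡ 1, so inverse 99.
N/131 = 313144211; 313144211 ≡ 108 (mod 131); 108·74 ≡ 1, so inverse 74.
N/59 = 695286299; 695286299 ≡ 32 (mod 59); 32·24 ≡ 1, so inverse 24.
m ≡ 137·206140159·148 + 13·275314709·109 + 112·229172579·99 + 107·313144211·74 + 58·695286299·24 = 10558198753395.
10558198753395 mod 41021891641 = 15572601658.

15572601658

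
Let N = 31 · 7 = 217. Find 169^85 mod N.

211

Mod 31: 169 ≡ 14; by Fermat, exponent reduces to 85 mod 30 = 25; 14^25 ≡ 25 (mod 31).
Mod 7: 169 ≡ 1; by Fermat, exponent reduces to 85 mod 6 = 1; 1^1 ≡ 1 (mod 7).
Combine by CRT: x ≡ 25 (mod 31), x ≡ 1 (mod 7) ⇒ x ≡ 211 (mod 217).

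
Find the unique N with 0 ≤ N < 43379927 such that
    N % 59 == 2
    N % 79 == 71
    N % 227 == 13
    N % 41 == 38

7641741

From N ≡ 2 (mod 59) write N = 2 + 59t. Substituting into N ≡ 71 (mod 79) gives 59t ≡ 69 (mod 79), and since 59⁻¹ ≡ 75 (mod 79), t ≡ 40. Hence N ≡ 2 + 59·40 = 2362 (mod 4661).
From N ≡ 2362 (mod 4661) write N = 2362 + 4661t. Substituting into N ≡ 13 (mod 227) gives 4661t ≡ 148 (mod 227), and since 121⁻¹ ≡ 212 (mod 227), t ≡ 50. Hence N ≡ 2362 + 4661·50 = 235412 (mod 1058047).
From N ≡ 235412 (mod 1058047) write N = 235412 + 1058047t. Substituting into N ≡ 38 (mod 41) gives 1058047t ≡ 7 (mod 41), and since 1⁻¹ ≡ 1 (mod 41), t ≡ 7. Hence N ≡ 235412 + 1058047·7 = 7641741 (mod 43379927).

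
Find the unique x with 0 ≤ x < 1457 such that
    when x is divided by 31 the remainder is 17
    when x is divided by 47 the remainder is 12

482

From x ≡ 17 (mod 31) write x = 17 + 31t. Substituting into x ≡ 12 (mod 47) gives 31t ≡ 42 (mod 47), and since 31⁻¹ ≡ 44 (mod 47), t ≡ 15. Hence x ≡ 17 + 31·15 = 482 (mod 1457).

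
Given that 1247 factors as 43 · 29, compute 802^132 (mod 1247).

355

Mod 43: 802 ≡ 28; by Fermat, exponent reduces to 132 mod 42 = 6; 28^6 ≡ 11 (mod 43).
Mod 29: 802 ≡ 19; by Fermat, exponent reduces to 132 mod 28 = 20; 19^20 ≡ 7 (mod 29).
Combine by CRT: x ≡ 11 (mod 43), x ≡ 7 (mod 29) ⇒ x ≡ 355 (mod 1247).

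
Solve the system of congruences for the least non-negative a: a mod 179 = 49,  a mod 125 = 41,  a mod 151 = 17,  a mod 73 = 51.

The moduli are pairwise coprime; N = 179·125·151·73 = 246639625.
N/179 = 1377875; 1377875 ≡ 112 (mod 179); 112·8 ≡ 1, so inverse 8.
N/125 = 1973117; 1973117 ≡ 117 (mod 125); 117·78 ≡ 1, so inverse 78.
N/151 = 1633375; 1633375 ≡ 8 (mod 151); 8·19 ≡ 1, so inverse 19.
N/73 = 3378625; 3378625 ≡ 39 (mod 73); 39·15 ≡ 1, so inverse 15.
a ≡ 49·1377875·8 + 41·1973117·78 + 17·1633375·19 + 51·3378625·15 = 9962383416.
9962383416 mod 246639625 = 96798416.

96798416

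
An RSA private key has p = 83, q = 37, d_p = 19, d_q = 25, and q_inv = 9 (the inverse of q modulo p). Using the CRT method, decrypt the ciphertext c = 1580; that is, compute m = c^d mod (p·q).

100

m₁ = c^(d_p) mod p: c ≡ 3 (mod 83), and 3^19 mod 83 = 17.
m₂ = c^(d_q) mod q: c ≡ 26 (mod 37), and 26^25 mod 37 = 26.
h = q_inv·(m₁ − m₂) mod p = 9·(17 − 26) mod 83 = 2.
m = m₂ + h·q = 26 + 2·37 = 100.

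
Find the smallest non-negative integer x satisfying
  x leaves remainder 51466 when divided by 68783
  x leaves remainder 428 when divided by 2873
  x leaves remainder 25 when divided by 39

gcd(68783, 2873) = 169 and 169 | (428 − 51466), so the pair is consistent; merging gives x ≡ 945645 (mod 1169311), where 1169311 = lcm(68783, 2873).
gcd(1169311, 39) = 13 and 13 | (25 − 945645), so the pair is consistent; merging gives x ≡ 2114956 (mod 3507933), where 3507933 = lcm(1169311, 39).
The solution is unique modulo lcm(68783, 2873, 39) = 3507933.

2114956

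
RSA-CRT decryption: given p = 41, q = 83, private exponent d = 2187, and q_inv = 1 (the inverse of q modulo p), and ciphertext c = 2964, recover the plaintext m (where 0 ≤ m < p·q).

3381

d_p = d mod (p−1) = 2187 mod 40 = 27; d_q = d mod (q−1) = 55.
m₁ = c^(d_p) mod p: c ≡ 12 (mod 41), and 12^27 mod 41 = 19.
m₂ = c^(d_q) mod q: c ≡ 59 (mod 83), and 59^55 mod 83 = 61.
h = q_inv·(m₁ − m₂) mod p = 1·(19 − 61) mod 41 = 40.
m = m₂ + h·q = 61 + 40·83 = 3381.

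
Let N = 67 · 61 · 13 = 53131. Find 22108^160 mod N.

Mod 67: 22108 ≡ 65; by Fermat, exponent reduces to 160 mod 66 = 28; 65^28 ≡ 23 (mod 67).
Mod 61: 22108 ≡ 26; by Fermat, exponent reduces to 160 mod 60 = 40; 26^40 ≡ 47 (mod 61).
Mod 13: 22108 ≡ 8; by Fermat, exponent reduces to 160 mod 12 = 4; 8^4 ≡ 1 (mod 13).
Combine by CRT: x ≡ 23 (mod 67), x ≡ 47 (mod 61), x ≡ 1 (mod 13) ⇒ x ≡ 28900 (mod 53131).

28900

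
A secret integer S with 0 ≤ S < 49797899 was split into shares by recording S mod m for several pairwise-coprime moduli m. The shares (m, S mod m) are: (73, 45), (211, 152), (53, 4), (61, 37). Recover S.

8530460

The moduli are pairwise coprime; N = 73·211·53·61 = 49797899.
N/73 = 682163; 682163 ≡ 51 (mod 73); 51·63 ≡ 1, so inverse 63.
N/211 = 236009; 236009 ≡ 111 (mod 211); 111·192 ≡ 1, so inverse 192.
N/53 = 939583; 939583 ≡ 52 (mod 53); 52·52 ≡ 1, so inverse 52.
N/61 = 816359; 816359 ≡ 57 (mod 61); 57·15 ≡ 1, so inverse 15.
S ≡ 45·682163·63 + 152·236009·192 + 4·939583·52 + 37·816359·15 = 9470131270.
9470131270 mod 49797899 = 8530460.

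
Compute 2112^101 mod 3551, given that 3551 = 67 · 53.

957

Mod 67: 2112 ≡ 35; by Fermat, exponent reduces to 101 mod 66 = 35; 35^35 ≡ 19 (mod 67).
Mod 53: 2112 ≡ 45; by Fermat, exponent reduces to 101 mod 52 = 49; 45^49 ≡ 3 (mod 53).
Combine by CRT: x ≡ 19 (mod 67), x ≡ 3 (mod 53) ⇒ x ≡ 957 (mod 3551).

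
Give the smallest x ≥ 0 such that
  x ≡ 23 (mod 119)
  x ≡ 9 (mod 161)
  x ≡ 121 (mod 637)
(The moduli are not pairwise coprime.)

200776

Combine the congruences pairwise.
gcd(119, 161) = 7 and 7 | (9 − 23), so the pair is consistent; merging gives x ≡ 975 (mod 2737), where 2737 = lcm(119, 161).
gcd(2737, 637) = 7 and 7 | (121 − 975), so the pair is consistent; merging gives x ≡ 200776 (mod 249067), where 249067 = lcm(2737, 637).
The solution is unique modulo lcm(119, 161, 637) = 249067.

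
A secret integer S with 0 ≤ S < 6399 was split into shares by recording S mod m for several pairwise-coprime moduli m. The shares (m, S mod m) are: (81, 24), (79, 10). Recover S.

5856

From S ≡ 24 (mod 81) write S = 24 + 81t. Substituting into S ≡ 10 (mod 79) gives 81t ≡ 65 (mod 79), and since 2⁻¹ ≡ 40 (mod 79), t ≡ 72. Hence S ≡ 24 + 81·72 = 5856 (mod 6399).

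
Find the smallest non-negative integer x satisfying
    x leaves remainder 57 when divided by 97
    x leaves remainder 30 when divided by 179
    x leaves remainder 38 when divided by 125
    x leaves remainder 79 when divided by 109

From x ≡ 57 (mod 97) write x = 57 + 97t. Substituting into x ≡ 30 (mod 179) gives 97t ≡ 152 (mod 179), and since 97⁻¹ ≡ 24 (mod 179), t ≡ 68. Hence x ≡ 57 + 97·68 = 6653 (mod 17363).
From x ≡ 6653 (mod 17363) write x = 6653 + 17363t. Substituting into x ≡ 38 (mod 125) gives 17363t ≡ 10 (mod 125), and since 113⁻¹ ≡ 52 (mod 125), t ≡ 20. Hence x ≡ 6653 + 17363·20 = 353913 (mod 2170375).
From x ≡ 353913 (mod 2170375) write x = 353913 + 2170375t. Substituting into x ≡ 79 (mod 109) gives 2170375t ≡ 89 (mod 109), and since 76⁻¹ ≡ 33 (mod 109), t ≡ 103. Hence x ≡ 353913 + 2170375·103 = 223902538 (mod 236570875).

223902538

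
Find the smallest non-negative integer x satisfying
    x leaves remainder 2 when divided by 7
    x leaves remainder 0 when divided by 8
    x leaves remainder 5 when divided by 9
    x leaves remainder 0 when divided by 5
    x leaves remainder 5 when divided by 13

The moduli are pairwise coprime; N = 7·8·9·5·13 = 32760.
N/7 = 4680; 4680 ≡ 4 (mod 7); 4·2 ≡ 1, so inverse 2.
N/8 = 4095; 4095 ≡ 7 (mod 8); 7·7 ≡ 1, so inverse 7.
N/9 = 3640; 3640 ≡ 4 (mod 9); 4·7 ≡ 1, so inverse 7.
N/5 = 6552; 6552 ≡ 2 (mod 5); 2·3 ≡ 1, so inverse 3.
N/13 = 2520; 2520 ≡ 11 (mod 13); 11·6 ≡ 1, so inverse 6.
x ≡ 2·4680·2 + 0·4095·7 + 5·3640·7 + 0·6552·3 + 5·2520·6 = 221720.
221720 mod 32760 = 25160.

25160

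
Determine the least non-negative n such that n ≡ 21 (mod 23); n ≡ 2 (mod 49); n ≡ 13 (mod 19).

The moduli are pairwise coprime; M = 23·49·19 = 21413.
M/23 = 931; 931 ≡ 11 (mod 23); 11·21 ≡ 1, so inverse 21.
M/49 = 437; 437 ≡ 45 (mod 49); 45·12 ≡ 1, so inverse 12.
M/19 = 1127; 1127 ≡ 6 (mod 19); 6·16 ≡ 1, so inverse 16.
n ≡ 21·931·21 + 2·437·12 + 13·1127·16 = 655475.
655475 mod 21413 = 13085.

13085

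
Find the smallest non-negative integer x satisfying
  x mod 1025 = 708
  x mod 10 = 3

1733

gcd(1025, 10) = 5 and 5 | (3 − 708), so the pair is consistent; merging gives x ≡ 1733 (mod 2050), where 2050 = lcm(1025, 10).
The solution is unique modulo lcm(1025, 10) = 2050.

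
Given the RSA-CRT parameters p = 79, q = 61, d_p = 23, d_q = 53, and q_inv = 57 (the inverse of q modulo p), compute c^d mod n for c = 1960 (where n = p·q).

m₁ = c^(d_p) mod p: c ≡ 64 (mod 79), and 64^23 mod 79 = 18.
m₂ = c^(d_q) mod q: c ≡ 8 (mod 61), and 8^53 mod 61 = 37.
h = q_inv·(m₁ − m₂) mod p = 57·(18 − 37) mod 79 = 23.
m = m₂ + h·q = 37 + 23·61 = 1440.

1440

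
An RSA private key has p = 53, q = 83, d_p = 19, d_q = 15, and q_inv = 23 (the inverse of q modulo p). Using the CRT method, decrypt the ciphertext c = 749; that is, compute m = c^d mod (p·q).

m₁ = c^(d_p) mod p: c ≡ 7 (mod 53), and 7^19 mod 53 = 11.
m₂ = c^(d_q) mod q: c ≡ 2 (mod 83), and 2^15 mod 83 = 66.
h = q_inv·(m₁ − m₂) mod p = 23·(11 − 66) mod 53 = 7.
m = m₂ + h·q = 66 + 7·83 = 647.

647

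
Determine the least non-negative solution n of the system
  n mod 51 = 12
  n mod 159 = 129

Combine the congruences pairwise.
gcd(51, 159) = 3 and 3 | (129 − 12), so the pair is consistent; merging gives n ≡ 1083 (mod 2703), where 2703 = lcm(51, 159).
The solution is unique modulo lcm(51, 159) = 2703.

1083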